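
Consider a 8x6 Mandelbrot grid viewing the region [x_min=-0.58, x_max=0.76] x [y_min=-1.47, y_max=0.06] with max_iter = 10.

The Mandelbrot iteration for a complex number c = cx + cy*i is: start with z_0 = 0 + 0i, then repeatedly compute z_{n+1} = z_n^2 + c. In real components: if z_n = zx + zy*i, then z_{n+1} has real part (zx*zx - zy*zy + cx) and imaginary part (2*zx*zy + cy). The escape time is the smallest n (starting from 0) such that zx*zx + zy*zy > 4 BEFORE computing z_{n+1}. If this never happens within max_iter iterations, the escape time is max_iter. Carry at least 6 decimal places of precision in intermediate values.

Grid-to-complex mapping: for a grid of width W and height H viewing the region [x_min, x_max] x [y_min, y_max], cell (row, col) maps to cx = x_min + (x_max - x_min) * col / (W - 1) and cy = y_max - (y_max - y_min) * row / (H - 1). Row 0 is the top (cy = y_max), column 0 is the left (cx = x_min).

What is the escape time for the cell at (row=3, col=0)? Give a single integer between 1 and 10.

Answer: 4

Derivation:
z_0 = 0 + 0i, c = -0.5800 + -0.8580i
Iter 1: z = -0.5800 + -0.8580i, |z|^2 = 1.0726
Iter 2: z = -0.9798 + 0.1373i, |z|^2 = 0.9788
Iter 3: z = 0.3611 + -1.1270i, |z|^2 = 1.4005
Iter 4: z = -1.7198 + -1.6719i, |z|^2 = 5.7528
Escaped at iteration 4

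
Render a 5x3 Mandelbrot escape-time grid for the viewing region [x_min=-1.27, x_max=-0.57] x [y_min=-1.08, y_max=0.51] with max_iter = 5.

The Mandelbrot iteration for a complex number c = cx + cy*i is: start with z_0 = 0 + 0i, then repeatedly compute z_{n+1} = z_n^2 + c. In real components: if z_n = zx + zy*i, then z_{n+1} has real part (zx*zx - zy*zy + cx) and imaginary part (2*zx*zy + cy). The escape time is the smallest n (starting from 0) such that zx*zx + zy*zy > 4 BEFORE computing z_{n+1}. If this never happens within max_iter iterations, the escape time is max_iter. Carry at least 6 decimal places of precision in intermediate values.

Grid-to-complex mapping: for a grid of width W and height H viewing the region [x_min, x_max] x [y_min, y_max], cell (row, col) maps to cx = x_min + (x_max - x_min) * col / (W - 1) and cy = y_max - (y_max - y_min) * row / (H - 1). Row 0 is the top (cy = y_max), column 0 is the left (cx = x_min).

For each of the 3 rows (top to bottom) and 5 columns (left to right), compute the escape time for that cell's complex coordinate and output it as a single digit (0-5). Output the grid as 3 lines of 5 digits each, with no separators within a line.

Answer: 45555
55555
33333

Derivation:
(row=0, col=0): c = -1.2700 + 0.5100i → escape time 4
(row=0, col=1): c = -1.0950 + 0.5100i → escape time 5
(row=0, col=2): c = -0.9200 + 0.5100i → escape time 5
(row=0, col=3): c = -0.7450 + 0.5100i → escape time 5
(row=0, col=4): c = -0.5700 + 0.5100i → escape time 5
(row=1, col=0): c = -1.2700 + -0.2850i → escape time 5
(row=1, col=1): c = -1.0950 + -0.2850i → escape time 5
(row=1, col=2): c = -0.9200 + -0.2850i → escape time 5
(row=1, col=3): c = -0.7450 + -0.2850i → escape time 5
(row=1, col=4): c = -0.5700 + -0.2850i → escape time 5
(row=2, col=0): c = -1.2700 + -1.0800i → escape time 3
(row=2, col=1): c = -1.0950 + -1.0800i → escape time 3
(row=2, col=2): c = -0.9200 + -1.0800i → escape time 3
(row=2, col=3): c = -0.7450 + -1.0800i → escape time 3
(row=2, col=4): c = -0.5700 + -1.0800i → escape time 3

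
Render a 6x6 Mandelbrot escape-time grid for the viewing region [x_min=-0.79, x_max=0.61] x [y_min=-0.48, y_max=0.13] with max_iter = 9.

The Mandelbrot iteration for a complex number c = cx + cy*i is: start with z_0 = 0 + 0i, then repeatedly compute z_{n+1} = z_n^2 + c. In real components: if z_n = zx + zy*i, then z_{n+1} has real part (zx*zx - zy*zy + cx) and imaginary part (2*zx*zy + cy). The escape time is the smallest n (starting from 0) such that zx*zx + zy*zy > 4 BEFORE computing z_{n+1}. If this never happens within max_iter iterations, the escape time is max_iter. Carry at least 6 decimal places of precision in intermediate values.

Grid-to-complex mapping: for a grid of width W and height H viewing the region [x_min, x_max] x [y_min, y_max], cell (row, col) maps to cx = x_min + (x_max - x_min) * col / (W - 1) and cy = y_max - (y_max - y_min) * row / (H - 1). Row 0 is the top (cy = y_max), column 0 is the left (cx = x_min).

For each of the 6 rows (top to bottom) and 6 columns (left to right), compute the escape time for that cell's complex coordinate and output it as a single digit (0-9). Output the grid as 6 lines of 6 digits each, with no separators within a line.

(row=0, col=0): c = -0.7900 + 0.1300i → escape time 9
(row=0, col=1): c = -0.5100 + 0.1300i → escape time 9
(row=0, col=2): c = -0.2300 + 0.1300i → escape time 9
(row=0, col=3): c = 0.0500 + 0.1300i → escape time 9
(row=0, col=4): c = 0.3300 + 0.1300i → escape time 9
(row=0, col=5): c = 0.6100 + 0.1300i → escape time 4
(row=1, col=0): c = -0.7900 + 0.0080i → escape time 9
(row=1, col=1): c = -0.5100 + 0.0080i → escape time 9
(row=1, col=2): c = -0.2300 + 0.0080i → escape time 9
(row=1, col=3): c = 0.0500 + 0.0080i → escape time 9
(row=1, col=4): c = 0.3300 + 0.0080i → escape time 9
(row=1, col=5): c = 0.6100 + 0.0080i → escape time 4
(row=2, col=0): c = -0.7900 + -0.1140i → escape time 9
(row=2, col=1): c = -0.5100 + -0.1140i → escape time 9
(row=2, col=2): c = -0.2300 + -0.1140i → escape time 9
(row=2, col=3): c = 0.0500 + -0.1140i → escape time 9
(row=2, col=4): c = 0.3300 + -0.1140i → escape time 9
(row=2, col=5): c = 0.6100 + -0.1140i → escape time 4
(row=3, col=0): c = -0.7900 + -0.2360i → escape time 9
(row=3, col=1): c = -0.5100 + -0.2360i → escape time 9
(row=3, col=2): c = -0.2300 + -0.2360i → escape time 9
(row=3, col=3): c = 0.0500 + -0.2360i → escape time 9
(row=3, col=4): c = 0.3300 + -0.2360i → escape time 9
(row=3, col=5): c = 0.6100 + -0.2360i → escape time 4
(row=4, col=0): c = -0.7900 + -0.3580i → escape time 8
(row=4, col=1): c = -0.5100 + -0.3580i → escape time 9
(row=4, col=2): c = -0.2300 + -0.3580i → escape time 9
(row=4, col=3): c = 0.0500 + -0.3580i → escape time 9
(row=4, col=4): c = 0.3300 + -0.3580i → escape time 9
(row=4, col=5): c = 0.6100 + -0.3580i → escape time 4
(row=5, col=0): c = -0.7900 + -0.4800i → escape time 6
(row=5, col=1): c = -0.5100 + -0.4800i → escape time 9
(row=5, col=2): c = -0.2300 + -0.4800i → escape time 9
(row=5, col=3): c = 0.0500 + -0.4800i → escape time 9
(row=5, col=4): c = 0.3300 + -0.4800i → escape time 9
(row=5, col=5): c = 0.6100 + -0.4800i → escape time 3

Answer: 999994
999994
999994
999994
899994
699993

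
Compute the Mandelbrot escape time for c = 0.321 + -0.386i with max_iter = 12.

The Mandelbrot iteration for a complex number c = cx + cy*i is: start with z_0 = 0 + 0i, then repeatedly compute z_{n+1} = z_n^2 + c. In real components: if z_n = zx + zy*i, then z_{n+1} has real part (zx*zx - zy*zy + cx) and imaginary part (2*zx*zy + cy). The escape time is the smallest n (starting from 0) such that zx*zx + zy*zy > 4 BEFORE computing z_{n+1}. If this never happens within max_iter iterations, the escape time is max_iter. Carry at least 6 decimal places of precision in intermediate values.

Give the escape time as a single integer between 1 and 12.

Answer: 12

Derivation:
z_0 = 0 + 0i, c = 0.3210 + -0.3860i
Iter 1: z = 0.3210 + -0.3860i, |z|^2 = 0.2520
Iter 2: z = 0.2750 + -0.6338i, |z|^2 = 0.4774
Iter 3: z = -0.0051 + -0.7347i, |z|^2 = 0.5397
Iter 4: z = -0.2187 + -0.3786i, |z|^2 = 0.1911
Iter 5: z = 0.2255 + -0.2204i, |z|^2 = 0.0994
Iter 6: z = 0.3233 + -0.4854i, |z|^2 = 0.3401
Iter 7: z = 0.1899 + -0.6998i, |z|^2 = 0.5258
Iter 8: z = -0.1327 + -0.6518i, |z|^2 = 0.4424
Iter 9: z = -0.0862 + -0.2130i, |z|^2 = 0.0528
Iter 10: z = 0.2831 + -0.3493i, |z|^2 = 0.2021
Iter 11: z = 0.2791 + -0.5837i, |z|^2 = 0.4187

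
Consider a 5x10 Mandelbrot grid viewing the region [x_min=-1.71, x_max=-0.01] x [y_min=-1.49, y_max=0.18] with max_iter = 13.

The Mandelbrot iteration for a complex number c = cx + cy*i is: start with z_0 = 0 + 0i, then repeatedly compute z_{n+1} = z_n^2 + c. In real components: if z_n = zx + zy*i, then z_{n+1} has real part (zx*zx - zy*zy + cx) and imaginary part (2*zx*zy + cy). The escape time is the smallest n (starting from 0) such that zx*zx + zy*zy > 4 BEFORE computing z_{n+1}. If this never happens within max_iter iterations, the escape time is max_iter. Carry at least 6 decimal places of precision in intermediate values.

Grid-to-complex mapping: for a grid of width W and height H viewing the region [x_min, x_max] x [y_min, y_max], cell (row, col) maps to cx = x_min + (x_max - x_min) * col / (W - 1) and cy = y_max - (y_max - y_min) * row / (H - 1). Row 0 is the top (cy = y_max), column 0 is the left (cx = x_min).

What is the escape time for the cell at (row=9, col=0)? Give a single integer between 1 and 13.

Answer: 1

Derivation:
z_0 = 0 + 0i, c = -1.7100 + -1.4900i
Iter 1: z = -1.7100 + -1.4900i, |z|^2 = 5.1442
Escaped at iteration 1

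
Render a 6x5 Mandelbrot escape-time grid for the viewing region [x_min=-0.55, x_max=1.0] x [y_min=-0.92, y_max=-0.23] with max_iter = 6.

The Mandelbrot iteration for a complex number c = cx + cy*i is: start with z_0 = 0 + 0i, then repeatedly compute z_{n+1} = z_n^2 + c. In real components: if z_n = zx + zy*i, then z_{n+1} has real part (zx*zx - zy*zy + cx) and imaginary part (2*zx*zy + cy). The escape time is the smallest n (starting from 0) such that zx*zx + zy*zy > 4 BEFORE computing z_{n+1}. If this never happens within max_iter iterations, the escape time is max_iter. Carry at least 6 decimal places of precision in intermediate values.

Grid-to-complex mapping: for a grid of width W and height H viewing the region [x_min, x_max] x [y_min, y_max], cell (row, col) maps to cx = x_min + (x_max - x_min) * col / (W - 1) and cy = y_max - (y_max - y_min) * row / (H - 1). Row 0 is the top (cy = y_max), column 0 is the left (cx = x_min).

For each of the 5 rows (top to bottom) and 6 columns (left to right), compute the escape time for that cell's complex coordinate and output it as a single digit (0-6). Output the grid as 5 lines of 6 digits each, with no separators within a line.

(row=0, col=0): c = -0.5500 + -0.2300i → escape time 6
(row=0, col=1): c = -0.2400 + -0.2300i → escape time 6
(row=0, col=2): c = 0.0700 + -0.2300i → escape time 6
(row=0, col=3): c = 0.3800 + -0.2300i → escape time 6
(row=0, col=4): c = 0.6900 + -0.2300i → escape time 3
(row=0, col=5): c = 1.0000 + -0.2300i → escape time 2
(row=1, col=0): c = -0.5500 + -0.4025i → escape time 6
(row=1, col=1): c = -0.2400 + -0.4025i → escape time 6
(row=1, col=2): c = 0.0700 + -0.4025i → escape time 6
(row=1, col=3): c = 0.3800 + -0.4025i → escape time 6
(row=1, col=4): c = 0.6900 + -0.4025i → escape time 3
(row=1, col=5): c = 1.0000 + -0.4025i → escape time 2
(row=2, col=0): c = -0.5500 + -0.5750i → escape time 6
(row=2, col=1): c = -0.2400 + -0.5750i → escape time 6
(row=2, col=2): c = 0.0700 + -0.5750i → escape time 6
(row=2, col=3): c = 0.3800 + -0.5750i → escape time 6
(row=2, col=4): c = 0.6900 + -0.5750i → escape time 3
(row=2, col=5): c = 1.0000 + -0.5750i → escape time 2
(row=3, col=0): c = -0.5500 + -0.7475i → escape time 6
(row=3, col=1): c = -0.2400 + -0.7475i → escape time 6
(row=3, col=2): c = 0.0700 + -0.7475i → escape time 6
(row=3, col=3): c = 0.3800 + -0.7475i → escape time 4
(row=3, col=4): c = 0.6900 + -0.7475i → escape time 3
(row=3, col=5): c = 1.0000 + -0.7475i → escape time 2
(row=4, col=0): c = -0.5500 + -0.9200i → escape time 4
(row=4, col=1): c = -0.2400 + -0.9200i → escape time 6
(row=4, col=2): c = 0.0700 + -0.9200i → escape time 5
(row=4, col=3): c = 0.3800 + -0.9200i → escape time 3
(row=4, col=4): c = 0.6900 + -0.9200i → escape time 2
(row=4, col=5): c = 1.0000 + -0.9200i → escape time 2

Answer: 666632
666632
666632
666432
465322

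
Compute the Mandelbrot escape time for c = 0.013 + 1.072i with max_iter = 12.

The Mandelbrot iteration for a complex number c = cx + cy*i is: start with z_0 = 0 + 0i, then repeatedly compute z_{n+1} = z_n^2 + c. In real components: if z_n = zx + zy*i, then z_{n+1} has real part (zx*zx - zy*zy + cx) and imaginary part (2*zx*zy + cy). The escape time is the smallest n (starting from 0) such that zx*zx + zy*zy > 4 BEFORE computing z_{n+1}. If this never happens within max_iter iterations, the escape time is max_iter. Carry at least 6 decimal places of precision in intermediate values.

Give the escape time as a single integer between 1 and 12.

Answer: 4

Derivation:
z_0 = 0 + 0i, c = 0.0130 + 1.0720i
Iter 1: z = 0.0130 + 1.0720i, |z|^2 = 1.1494
Iter 2: z = -1.1360 + 1.0999i, |z|^2 = 2.5002
Iter 3: z = 0.0938 + -1.4269i, |z|^2 = 2.0450
Iter 4: z = -2.0144 + 0.8043i, |z|^2 = 4.7045
Escaped at iteration 4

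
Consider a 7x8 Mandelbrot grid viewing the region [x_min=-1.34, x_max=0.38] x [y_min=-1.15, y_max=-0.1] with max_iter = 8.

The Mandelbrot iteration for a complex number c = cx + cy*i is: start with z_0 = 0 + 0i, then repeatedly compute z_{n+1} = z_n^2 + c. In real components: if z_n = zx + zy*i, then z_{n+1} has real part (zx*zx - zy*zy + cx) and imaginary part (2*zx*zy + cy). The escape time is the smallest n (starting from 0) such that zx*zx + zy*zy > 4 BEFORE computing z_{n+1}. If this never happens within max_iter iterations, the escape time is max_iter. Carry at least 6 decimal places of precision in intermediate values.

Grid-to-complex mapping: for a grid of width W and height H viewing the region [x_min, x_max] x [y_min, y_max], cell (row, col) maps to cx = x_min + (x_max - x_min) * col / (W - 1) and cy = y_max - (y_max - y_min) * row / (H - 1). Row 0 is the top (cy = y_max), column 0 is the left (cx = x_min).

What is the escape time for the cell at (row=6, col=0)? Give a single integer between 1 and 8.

z_0 = 0 + 0i, c = -1.3400 + -1.0000i
Iter 1: z = -1.3400 + -1.0000i, |z|^2 = 2.7956
Iter 2: z = -0.5444 + 1.6800i, |z|^2 = 3.1188
Iter 3: z = -3.8660 + -2.8292i, |z|^2 = 22.9505
Escaped at iteration 3

Answer: 3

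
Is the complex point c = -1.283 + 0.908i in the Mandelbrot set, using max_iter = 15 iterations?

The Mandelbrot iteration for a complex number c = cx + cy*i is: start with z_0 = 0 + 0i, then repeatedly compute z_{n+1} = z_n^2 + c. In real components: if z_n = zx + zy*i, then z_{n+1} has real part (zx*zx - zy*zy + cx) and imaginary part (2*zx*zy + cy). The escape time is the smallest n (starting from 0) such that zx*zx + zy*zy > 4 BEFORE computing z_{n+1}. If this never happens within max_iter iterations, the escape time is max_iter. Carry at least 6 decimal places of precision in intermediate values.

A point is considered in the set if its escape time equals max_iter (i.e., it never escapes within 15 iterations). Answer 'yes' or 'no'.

Answer: no

Derivation:
z_0 = 0 + 0i, c = -1.2830 + 0.9080i
Iter 1: z = -1.2830 + 0.9080i, |z|^2 = 2.4706
Iter 2: z = -0.4614 + -1.4219i, |z|^2 = 2.2347
Iter 3: z = -3.0920 + 2.2201i, |z|^2 = 14.4893
Escaped at iteration 3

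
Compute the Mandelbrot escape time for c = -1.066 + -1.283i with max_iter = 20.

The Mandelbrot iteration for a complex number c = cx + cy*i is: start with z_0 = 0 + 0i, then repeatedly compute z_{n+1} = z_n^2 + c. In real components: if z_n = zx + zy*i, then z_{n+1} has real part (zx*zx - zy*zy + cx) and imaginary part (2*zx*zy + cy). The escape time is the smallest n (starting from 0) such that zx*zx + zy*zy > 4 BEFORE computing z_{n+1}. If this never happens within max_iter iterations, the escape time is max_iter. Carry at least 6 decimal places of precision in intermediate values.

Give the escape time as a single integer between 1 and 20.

z_0 = 0 + 0i, c = -1.0660 + -1.2830i
Iter 1: z = -1.0660 + -1.2830i, |z|^2 = 2.7824
Iter 2: z = -1.5757 + 1.4524i, |z|^2 = 4.5923
Escaped at iteration 2

Answer: 2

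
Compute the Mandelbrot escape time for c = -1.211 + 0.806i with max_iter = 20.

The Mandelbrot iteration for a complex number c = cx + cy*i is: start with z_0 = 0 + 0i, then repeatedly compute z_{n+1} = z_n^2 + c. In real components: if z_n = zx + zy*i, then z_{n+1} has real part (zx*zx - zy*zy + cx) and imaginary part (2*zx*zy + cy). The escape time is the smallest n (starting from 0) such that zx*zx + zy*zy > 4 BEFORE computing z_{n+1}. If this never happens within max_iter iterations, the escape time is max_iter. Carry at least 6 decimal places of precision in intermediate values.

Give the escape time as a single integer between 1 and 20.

Answer: 3

Derivation:
z_0 = 0 + 0i, c = -1.2110 + 0.8060i
Iter 1: z = -1.2110 + 0.8060i, |z|^2 = 2.1162
Iter 2: z = -0.3941 + -1.1461i, |z|^2 = 1.4689
Iter 3: z = -2.3693 + 1.7094i, |z|^2 = 8.5356
Escaped at iteration 3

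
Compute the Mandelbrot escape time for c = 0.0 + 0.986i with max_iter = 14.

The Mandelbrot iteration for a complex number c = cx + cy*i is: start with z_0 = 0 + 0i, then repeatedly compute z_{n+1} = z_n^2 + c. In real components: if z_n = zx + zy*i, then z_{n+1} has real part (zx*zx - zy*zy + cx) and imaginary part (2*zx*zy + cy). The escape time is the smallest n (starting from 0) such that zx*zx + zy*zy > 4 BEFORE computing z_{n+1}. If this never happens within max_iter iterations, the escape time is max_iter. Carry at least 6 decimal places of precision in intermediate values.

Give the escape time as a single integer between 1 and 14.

z_0 = 0 + 0i, c = 0.0000 + 0.9860i
Iter 1: z = 0.0000 + 0.9860i, |z|^2 = 0.9722
Iter 2: z = -0.9722 + 0.9860i, |z|^2 = 1.9174
Iter 3: z = -0.0270 + -0.9312i, |z|^2 = 0.8678
Iter 4: z = -0.8663 + 1.0363i, |z|^2 = 1.8246
Iter 5: z = -0.3234 + -0.8097i, |z|^2 = 0.7602
Iter 6: z = -0.5509 + 1.5098i, |z|^2 = 2.5829
Iter 7: z = -1.9758 + -0.6776i, |z|^2 = 4.3631
Escaped at iteration 7

Answer: 7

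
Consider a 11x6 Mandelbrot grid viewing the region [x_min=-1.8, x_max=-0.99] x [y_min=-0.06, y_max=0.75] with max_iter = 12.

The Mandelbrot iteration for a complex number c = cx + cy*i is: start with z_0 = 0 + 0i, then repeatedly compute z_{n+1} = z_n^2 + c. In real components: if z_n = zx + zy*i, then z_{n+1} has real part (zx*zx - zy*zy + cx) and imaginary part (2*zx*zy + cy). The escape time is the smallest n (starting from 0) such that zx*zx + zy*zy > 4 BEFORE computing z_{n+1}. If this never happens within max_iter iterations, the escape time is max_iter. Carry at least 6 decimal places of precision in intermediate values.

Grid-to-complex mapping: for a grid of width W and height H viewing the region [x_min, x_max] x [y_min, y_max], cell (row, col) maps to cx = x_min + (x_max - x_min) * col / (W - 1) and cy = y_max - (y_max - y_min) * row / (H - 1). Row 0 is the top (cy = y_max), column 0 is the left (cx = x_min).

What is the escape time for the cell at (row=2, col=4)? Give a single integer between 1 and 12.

Answer: 4

Derivation:
z_0 = 0 + 0i, c = -1.4760 + 0.4260i
Iter 1: z = -1.4760 + 0.4260i, |z|^2 = 2.3601
Iter 2: z = 0.5211 + -0.8316i, |z|^2 = 0.9630
Iter 3: z = -1.8959 + -0.4406i, |z|^2 = 3.7887
Iter 4: z = 1.9244 + 2.0969i, |z|^2 = 8.1001
Escaped at iteration 4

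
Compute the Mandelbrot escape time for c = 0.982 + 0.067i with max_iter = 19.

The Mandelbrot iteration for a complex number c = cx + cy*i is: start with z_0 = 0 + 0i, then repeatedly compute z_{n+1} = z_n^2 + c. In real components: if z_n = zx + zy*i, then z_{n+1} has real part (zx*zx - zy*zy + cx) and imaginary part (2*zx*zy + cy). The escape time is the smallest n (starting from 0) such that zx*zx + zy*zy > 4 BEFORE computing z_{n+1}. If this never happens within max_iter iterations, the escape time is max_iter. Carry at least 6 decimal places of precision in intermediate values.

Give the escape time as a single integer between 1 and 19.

Answer: 3

Derivation:
z_0 = 0 + 0i, c = 0.9820 + 0.0670i
Iter 1: z = 0.9820 + 0.0670i, |z|^2 = 0.9688
Iter 2: z = 1.9418 + 0.1986i, |z|^2 = 3.8102
Iter 3: z = 4.7133 + 0.8383i, |z|^2 = 22.9177
Escaped at iteration 3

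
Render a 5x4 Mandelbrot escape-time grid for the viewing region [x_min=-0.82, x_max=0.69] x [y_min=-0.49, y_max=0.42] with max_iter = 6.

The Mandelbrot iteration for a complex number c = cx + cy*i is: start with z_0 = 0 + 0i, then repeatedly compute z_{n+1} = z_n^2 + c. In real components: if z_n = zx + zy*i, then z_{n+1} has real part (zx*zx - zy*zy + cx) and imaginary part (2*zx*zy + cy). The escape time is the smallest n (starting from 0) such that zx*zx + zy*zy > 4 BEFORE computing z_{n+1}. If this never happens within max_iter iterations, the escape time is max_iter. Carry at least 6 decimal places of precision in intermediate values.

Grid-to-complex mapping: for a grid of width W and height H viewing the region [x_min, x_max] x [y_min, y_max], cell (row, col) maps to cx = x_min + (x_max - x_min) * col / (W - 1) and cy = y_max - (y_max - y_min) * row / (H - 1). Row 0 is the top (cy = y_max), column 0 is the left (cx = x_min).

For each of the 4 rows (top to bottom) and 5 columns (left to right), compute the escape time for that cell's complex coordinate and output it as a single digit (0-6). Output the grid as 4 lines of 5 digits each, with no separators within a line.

Answer: 66663
66663
66663
66663

Derivation:
(row=0, col=0): c = -0.8200 + 0.4200i → escape time 6
(row=0, col=1): c = -0.4425 + 0.4200i → escape time 6
(row=0, col=2): c = -0.0650 + 0.4200i → escape time 6
(row=0, col=3): c = 0.3125 + 0.4200i → escape time 6
(row=0, col=4): c = 0.6900 + 0.4200i → escape time 3
(row=1, col=0): c = -0.8200 + 0.1167i → escape time 6
(row=1, col=1): c = -0.4425 + 0.1167i → escape time 6
(row=1, col=2): c = -0.0650 + 0.1167i → escape time 6
(row=1, col=3): c = 0.3125 + 0.1167i → escape time 6
(row=1, col=4): c = 0.6900 + 0.1167i → escape time 3
(row=2, col=0): c = -0.8200 + -0.1867i → escape time 6
(row=2, col=1): c = -0.4425 + -0.1867i → escape time 6
(row=2, col=2): c = -0.0650 + -0.1867i → escape time 6
(row=2, col=3): c = 0.3125 + -0.1867i → escape time 6
(row=2, col=4): c = 0.6900 + -0.1867i → escape time 3
(row=3, col=0): c = -0.8200 + -0.4900i → escape time 6
(row=3, col=1): c = -0.4425 + -0.4900i → escape time 6
(row=3, col=2): c = -0.0650 + -0.4900i → escape time 6
(row=3, col=3): c = 0.3125 + -0.4900i → escape time 6
(row=3, col=4): c = 0.6900 + -0.4900i → escape time 3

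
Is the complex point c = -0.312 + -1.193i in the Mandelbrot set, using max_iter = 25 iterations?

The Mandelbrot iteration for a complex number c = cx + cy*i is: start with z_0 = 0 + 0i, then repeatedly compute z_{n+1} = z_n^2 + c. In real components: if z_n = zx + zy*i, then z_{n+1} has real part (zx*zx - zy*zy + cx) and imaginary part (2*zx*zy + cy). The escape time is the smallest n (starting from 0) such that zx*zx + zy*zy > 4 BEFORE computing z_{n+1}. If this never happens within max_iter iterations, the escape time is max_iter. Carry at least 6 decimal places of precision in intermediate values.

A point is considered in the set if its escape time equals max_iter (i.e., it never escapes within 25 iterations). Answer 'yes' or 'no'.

z_0 = 0 + 0i, c = -0.3120 + -1.1930i
Iter 1: z = -0.3120 + -1.1930i, |z|^2 = 1.5206
Iter 2: z = -1.6379 + -0.4486i, |z|^2 = 2.8839
Iter 3: z = 2.1695 + 0.2764i, |z|^2 = 4.7832
Escaped at iteration 3

Answer: no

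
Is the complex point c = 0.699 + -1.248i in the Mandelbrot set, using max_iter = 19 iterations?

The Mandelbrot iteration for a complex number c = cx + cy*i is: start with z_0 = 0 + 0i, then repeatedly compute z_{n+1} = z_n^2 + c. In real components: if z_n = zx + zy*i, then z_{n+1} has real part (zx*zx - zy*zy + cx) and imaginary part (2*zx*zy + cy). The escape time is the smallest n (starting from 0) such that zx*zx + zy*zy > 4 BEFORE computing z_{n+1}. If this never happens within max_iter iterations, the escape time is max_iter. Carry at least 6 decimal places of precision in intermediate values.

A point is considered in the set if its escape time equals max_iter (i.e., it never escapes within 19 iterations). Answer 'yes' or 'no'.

Answer: no

Derivation:
z_0 = 0 + 0i, c = 0.6990 + -1.2480i
Iter 1: z = 0.6990 + -1.2480i, |z|^2 = 2.0461
Iter 2: z = -0.3699 + -2.9927i, |z|^2 = 9.0931
Escaped at iteration 2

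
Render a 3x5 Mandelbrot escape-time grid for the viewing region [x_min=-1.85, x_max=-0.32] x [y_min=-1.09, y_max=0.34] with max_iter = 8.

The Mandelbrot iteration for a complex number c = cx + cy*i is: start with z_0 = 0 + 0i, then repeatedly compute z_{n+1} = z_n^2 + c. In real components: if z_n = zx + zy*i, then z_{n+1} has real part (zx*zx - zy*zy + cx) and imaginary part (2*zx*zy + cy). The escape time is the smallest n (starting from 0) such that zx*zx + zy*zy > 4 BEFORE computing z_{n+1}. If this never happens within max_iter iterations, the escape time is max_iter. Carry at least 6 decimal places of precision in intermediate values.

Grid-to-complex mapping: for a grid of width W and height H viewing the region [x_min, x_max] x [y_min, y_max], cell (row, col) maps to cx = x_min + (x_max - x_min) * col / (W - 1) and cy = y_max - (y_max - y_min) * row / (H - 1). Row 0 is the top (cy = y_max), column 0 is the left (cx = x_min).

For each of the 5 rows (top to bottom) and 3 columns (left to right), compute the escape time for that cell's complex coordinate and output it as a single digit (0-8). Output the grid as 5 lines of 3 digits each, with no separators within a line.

Answer: 388
788
388
238
134

Derivation:
(row=0, col=0): c = -1.8500 + 0.3400i → escape time 3
(row=0, col=1): c = -1.0850 + 0.3400i → escape time 8
(row=0, col=2): c = -0.3200 + 0.3400i → escape time 8
(row=1, col=0): c = -1.8500 + -0.0175i → escape time 7
(row=1, col=1): c = -1.0850 + -0.0175i → escape time 8
(row=1, col=2): c = -0.3200 + -0.0175i → escape time 8
(row=2, col=0): c = -1.8500 + -0.3750i → escape time 3
(row=2, col=1): c = -1.0850 + -0.3750i → escape time 8
(row=2, col=2): c = -0.3200 + -0.3750i → escape time 8
(row=3, col=0): c = -1.8500 + -0.7325i → escape time 2
(row=3, col=1): c = -1.0850 + -0.7325i → escape time 3
(row=3, col=2): c = -0.3200 + -0.7325i → escape time 8
(row=4, col=0): c = -1.8500 + -1.0900i → escape time 1
(row=4, col=1): c = -1.0850 + -1.0900i → escape time 3
(row=4, col=2): c = -0.3200 + -1.0900i → escape time 4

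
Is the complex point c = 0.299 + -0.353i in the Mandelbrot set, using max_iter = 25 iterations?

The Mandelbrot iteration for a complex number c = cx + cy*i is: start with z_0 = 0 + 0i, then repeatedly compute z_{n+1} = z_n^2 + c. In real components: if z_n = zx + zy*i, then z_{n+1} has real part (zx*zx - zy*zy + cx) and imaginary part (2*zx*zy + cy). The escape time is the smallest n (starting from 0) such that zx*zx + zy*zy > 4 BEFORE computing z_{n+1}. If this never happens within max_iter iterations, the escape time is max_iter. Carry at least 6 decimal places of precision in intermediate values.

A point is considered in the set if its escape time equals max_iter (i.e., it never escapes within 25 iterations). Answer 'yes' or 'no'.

Answer: yes

Derivation:
z_0 = 0 + 0i, c = 0.2990 + -0.3530i
Iter 1: z = 0.2990 + -0.3530i, |z|^2 = 0.2140
Iter 2: z = 0.2638 + -0.5641i, |z|^2 = 0.3878
Iter 3: z = 0.0504 + -0.6506i, |z|^2 = 0.4258
Iter 4: z = -0.1218 + -0.4186i, |z|^2 = 0.1900
Iter 5: z = 0.1386 + -0.2511i, |z|^2 = 0.0823
Iter 6: z = 0.2552 + -0.4226i, |z|^2 = 0.2437
Iter 7: z = 0.1855 + -0.5687i, |z|^2 = 0.3578
Iter 8: z = 0.0100 + -0.5640i, |z|^2 = 0.3182
Iter 9: z = -0.0190 + -0.3643i, |z|^2 = 0.1331
Iter 10: z = 0.1666 + -0.3392i, |z|^2 = 0.1428
Iter 11: z = 0.2117 + -0.4660i, |z|^2 = 0.2620
Iter 12: z = 0.1266 + -0.5504i, |z|^2 = 0.3189
Iter 13: z = 0.0121 + -0.4924i, |z|^2 = 0.2426
Iter 14: z = 0.0567 + -0.3650i, |z|^2 = 0.1364
Iter 15: z = 0.1690 + -0.3944i, |z|^2 = 0.1841
Iter 16: z = 0.1720 + -0.4863i, |z|^2 = 0.2661
Iter 17: z = 0.0921 + -0.5203i, |z|^2 = 0.2792
Iter 18: z = 0.0367 + -0.4488i, |z|^2 = 0.2028
Iter 19: z = 0.0989 + -0.3860i, |z|^2 = 0.1588
Iter 20: z = 0.1598 + -0.4293i, |z|^2 = 0.2099
Iter 21: z = 0.1402 + -0.4902i, |z|^2 = 0.2600
Iter 22: z = 0.0783 + -0.4905i, |z|^2 = 0.2467
Iter 23: z = 0.0646 + -0.4298i, |z|^2 = 0.1889
Iter 24: z = 0.1184 + -0.4085i, |z|^2 = 0.1809
Did not escape in 25 iterations → in set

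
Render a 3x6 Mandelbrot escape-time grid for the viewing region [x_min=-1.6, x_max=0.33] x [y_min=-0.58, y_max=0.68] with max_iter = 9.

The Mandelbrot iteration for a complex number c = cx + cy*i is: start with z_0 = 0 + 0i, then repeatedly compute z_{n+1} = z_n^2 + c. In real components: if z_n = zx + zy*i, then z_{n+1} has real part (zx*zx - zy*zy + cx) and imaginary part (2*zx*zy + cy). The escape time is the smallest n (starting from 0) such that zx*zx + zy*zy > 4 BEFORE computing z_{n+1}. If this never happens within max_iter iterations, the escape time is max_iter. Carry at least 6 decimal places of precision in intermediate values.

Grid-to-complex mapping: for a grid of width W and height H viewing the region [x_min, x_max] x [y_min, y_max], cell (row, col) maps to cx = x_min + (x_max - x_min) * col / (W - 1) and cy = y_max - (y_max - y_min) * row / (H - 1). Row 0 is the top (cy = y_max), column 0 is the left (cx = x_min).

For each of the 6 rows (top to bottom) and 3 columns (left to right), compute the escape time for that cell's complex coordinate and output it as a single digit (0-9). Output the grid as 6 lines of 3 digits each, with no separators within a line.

(row=0, col=0): c = -1.6000 + 0.6800i → escape time 3
(row=0, col=1): c = -0.6350 + 0.6800i → escape time 9
(row=0, col=2): c = 0.3300 + 0.6800i → escape time 8
(row=1, col=0): c = -1.6000 + 0.4280i → escape time 3
(row=1, col=1): c = -0.6350 + 0.4280i → escape time 9
(row=1, col=2): c = 0.3300 + 0.4280i → escape time 9
(row=2, col=0): c = -1.6000 + 0.1760i → escape time 5
(row=2, col=1): c = -0.6350 + 0.1760i → escape time 9
(row=2, col=2): c = 0.3300 + 0.1760i → escape time 9
(row=3, col=0): c = -1.6000 + -0.0760i → escape time 6
(row=3, col=1): c = -0.6350 + -0.0760i → escape time 9
(row=3, col=2): c = 0.3300 + -0.0760i → escape time 9
(row=4, col=0): c = -1.6000 + -0.3280i → escape time 4
(row=4, col=1): c = -0.6350 + -0.3280i → escape time 9
(row=4, col=2): c = 0.3300 + -0.3280i → escape time 9
(row=5, col=0): c = -1.6000 + -0.5800i → escape time 3
(row=5, col=1): c = -0.6350 + -0.5800i → escape time 8
(row=5, col=2): c = 0.3300 + -0.5800i → escape time 9

Answer: 398
399
599
699
499
389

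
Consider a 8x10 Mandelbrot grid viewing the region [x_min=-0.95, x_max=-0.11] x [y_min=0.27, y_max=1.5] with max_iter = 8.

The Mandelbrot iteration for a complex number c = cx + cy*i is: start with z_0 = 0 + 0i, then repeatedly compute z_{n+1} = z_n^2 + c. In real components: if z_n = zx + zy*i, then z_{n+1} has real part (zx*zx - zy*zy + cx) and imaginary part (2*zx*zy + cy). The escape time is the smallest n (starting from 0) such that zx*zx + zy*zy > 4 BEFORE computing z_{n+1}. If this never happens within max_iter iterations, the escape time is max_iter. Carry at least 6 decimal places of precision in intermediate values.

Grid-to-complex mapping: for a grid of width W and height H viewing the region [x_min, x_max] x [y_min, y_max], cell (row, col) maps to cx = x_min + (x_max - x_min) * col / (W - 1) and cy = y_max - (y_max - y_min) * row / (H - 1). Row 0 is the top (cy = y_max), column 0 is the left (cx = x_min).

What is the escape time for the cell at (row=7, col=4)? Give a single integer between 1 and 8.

z_0 = 0 + 0i, c = -0.4700 + 0.5433i
Iter 1: z = -0.4700 + 0.5433i, |z|^2 = 0.5161
Iter 2: z = -0.5443 + 0.0326i, |z|^2 = 0.2973
Iter 3: z = -0.1748 + 0.5078i, |z|^2 = 0.2885
Iter 4: z = -0.6974 + 0.3658i, |z|^2 = 0.6201
Iter 5: z = -0.1175 + 0.0331i, |z|^2 = 0.0149
Iter 6: z = -0.4573 + 0.5355i, |z|^2 = 0.4959
Iter 7: z = -0.5477 + 0.0535i, |z|^2 = 0.3028

Answer: 8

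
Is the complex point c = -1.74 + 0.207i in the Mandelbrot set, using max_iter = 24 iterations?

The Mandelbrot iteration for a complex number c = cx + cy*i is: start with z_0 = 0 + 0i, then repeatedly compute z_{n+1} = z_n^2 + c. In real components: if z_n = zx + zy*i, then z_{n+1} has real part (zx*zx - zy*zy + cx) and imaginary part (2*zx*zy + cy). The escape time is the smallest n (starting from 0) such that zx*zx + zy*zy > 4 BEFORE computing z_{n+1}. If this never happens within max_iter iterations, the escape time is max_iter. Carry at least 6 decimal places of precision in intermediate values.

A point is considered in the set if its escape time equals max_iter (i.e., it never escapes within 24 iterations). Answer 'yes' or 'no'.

z_0 = 0 + 0i, c = -1.7400 + 0.2070i
Iter 1: z = -1.7400 + 0.2070i, |z|^2 = 3.0704
Iter 2: z = 1.2448 + -0.5134i, |z|^2 = 1.8129
Iter 3: z = -0.4541 + -1.0710i, |z|^2 = 1.3533
Iter 4: z = -2.6808 + 1.1798i, |z|^2 = 8.5787
Escaped at iteration 4

Answer: no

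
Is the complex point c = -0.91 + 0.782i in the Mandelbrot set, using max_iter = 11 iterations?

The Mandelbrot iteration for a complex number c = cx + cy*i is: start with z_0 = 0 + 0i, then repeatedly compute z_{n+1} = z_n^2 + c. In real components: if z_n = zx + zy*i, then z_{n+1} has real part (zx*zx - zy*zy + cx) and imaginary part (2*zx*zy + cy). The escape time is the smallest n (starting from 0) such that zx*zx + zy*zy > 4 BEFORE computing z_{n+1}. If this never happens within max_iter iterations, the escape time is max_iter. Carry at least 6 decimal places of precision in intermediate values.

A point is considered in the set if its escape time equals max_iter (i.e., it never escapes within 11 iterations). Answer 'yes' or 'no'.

Answer: no

Derivation:
z_0 = 0 + 0i, c = -0.9100 + 0.7820i
Iter 1: z = -0.9100 + 0.7820i, |z|^2 = 1.4396
Iter 2: z = -0.6934 + -0.6412i, |z|^2 = 0.8920
Iter 3: z = -0.8404 + 1.6713i, |z|^2 = 3.4994
Iter 4: z = -2.9971 + -2.0270i, |z|^2 = 13.0910
Escaped at iteration 4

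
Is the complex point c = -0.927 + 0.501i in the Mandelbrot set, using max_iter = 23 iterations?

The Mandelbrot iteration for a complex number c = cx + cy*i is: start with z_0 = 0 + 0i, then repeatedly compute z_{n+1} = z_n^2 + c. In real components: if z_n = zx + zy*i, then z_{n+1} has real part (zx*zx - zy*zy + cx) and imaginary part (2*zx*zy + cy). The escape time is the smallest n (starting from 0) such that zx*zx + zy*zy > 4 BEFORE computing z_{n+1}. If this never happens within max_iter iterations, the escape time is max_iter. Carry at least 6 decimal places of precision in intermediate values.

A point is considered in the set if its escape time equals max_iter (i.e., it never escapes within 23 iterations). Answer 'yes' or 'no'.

z_0 = 0 + 0i, c = -0.9270 + 0.5010i
Iter 1: z = -0.9270 + 0.5010i, |z|^2 = 1.1103
Iter 2: z = -0.3187 + -0.4279i, |z|^2 = 0.2846
Iter 3: z = -1.0085 + 0.7737i, |z|^2 = 1.6157
Iter 4: z = -0.5085 + -1.0595i, |z|^2 = 1.3812
Iter 5: z = -1.7911 + 1.5786i, |z|^2 = 5.6998
Escaped at iteration 5

Answer: no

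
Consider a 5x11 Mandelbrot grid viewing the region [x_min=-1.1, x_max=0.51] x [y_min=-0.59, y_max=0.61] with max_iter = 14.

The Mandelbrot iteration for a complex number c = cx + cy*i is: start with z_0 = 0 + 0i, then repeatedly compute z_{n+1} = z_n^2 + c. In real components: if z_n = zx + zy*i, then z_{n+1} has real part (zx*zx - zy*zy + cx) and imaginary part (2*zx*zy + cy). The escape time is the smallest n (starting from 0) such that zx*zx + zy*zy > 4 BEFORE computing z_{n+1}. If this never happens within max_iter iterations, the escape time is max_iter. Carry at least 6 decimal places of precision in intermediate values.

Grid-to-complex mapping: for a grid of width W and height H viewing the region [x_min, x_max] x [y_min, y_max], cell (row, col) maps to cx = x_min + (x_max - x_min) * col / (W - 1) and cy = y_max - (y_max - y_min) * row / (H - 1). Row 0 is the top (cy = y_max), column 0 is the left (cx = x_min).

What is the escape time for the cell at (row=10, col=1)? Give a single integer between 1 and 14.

z_0 = 0 + 0i, c = -0.6975 + -0.5900i
Iter 1: z = -0.6975 + -0.5900i, |z|^2 = 0.8346
Iter 2: z = -0.5591 + 0.2330i, |z|^2 = 0.3669
Iter 3: z = -0.4392 + -0.8506i, |z|^2 = 0.9164
Iter 4: z = -1.2281 + 0.1572i, |z|^2 = 1.5329
Iter 5: z = 0.7860 + -0.9761i, |z|^2 = 1.5706
Iter 6: z = -1.0325 + -2.1245i, |z|^2 = 5.5794
Escaped at iteration 6

Answer: 6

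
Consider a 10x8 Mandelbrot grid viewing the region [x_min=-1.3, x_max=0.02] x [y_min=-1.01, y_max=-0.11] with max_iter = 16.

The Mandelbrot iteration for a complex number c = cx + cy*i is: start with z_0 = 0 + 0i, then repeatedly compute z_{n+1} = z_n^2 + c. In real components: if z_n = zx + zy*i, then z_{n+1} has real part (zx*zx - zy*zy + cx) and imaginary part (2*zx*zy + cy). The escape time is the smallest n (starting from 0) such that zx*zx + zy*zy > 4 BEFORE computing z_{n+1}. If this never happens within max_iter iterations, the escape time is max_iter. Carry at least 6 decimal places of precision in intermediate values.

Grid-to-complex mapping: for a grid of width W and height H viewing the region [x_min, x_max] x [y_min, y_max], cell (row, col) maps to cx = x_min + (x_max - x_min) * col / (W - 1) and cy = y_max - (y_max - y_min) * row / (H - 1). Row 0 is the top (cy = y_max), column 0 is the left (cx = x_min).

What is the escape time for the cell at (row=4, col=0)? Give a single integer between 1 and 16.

z_0 = 0 + 0i, c = -1.3000 + -0.6243i
Iter 1: z = -1.3000 + -0.6243i, |z|^2 = 2.0797
Iter 2: z = 0.0003 + 0.9989i, |z|^2 = 0.9977
Iter 3: z = -2.2977 + -0.6238i, |z|^2 = 5.6686
Escaped at iteration 3

Answer: 3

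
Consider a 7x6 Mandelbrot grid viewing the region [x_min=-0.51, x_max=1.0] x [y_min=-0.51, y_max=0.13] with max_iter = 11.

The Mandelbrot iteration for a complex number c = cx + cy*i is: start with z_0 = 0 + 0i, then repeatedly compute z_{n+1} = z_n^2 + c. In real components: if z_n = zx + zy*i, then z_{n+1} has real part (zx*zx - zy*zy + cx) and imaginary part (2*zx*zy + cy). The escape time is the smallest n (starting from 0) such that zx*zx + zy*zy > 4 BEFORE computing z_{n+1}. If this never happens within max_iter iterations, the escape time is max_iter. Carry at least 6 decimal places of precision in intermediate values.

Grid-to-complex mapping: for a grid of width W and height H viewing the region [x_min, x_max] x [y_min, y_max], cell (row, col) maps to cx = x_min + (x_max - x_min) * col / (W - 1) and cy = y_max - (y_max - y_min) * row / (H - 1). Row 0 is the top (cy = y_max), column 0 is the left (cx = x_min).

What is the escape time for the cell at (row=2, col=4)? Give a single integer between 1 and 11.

z_0 = 0 + 0i, c = 0.4967 + -0.1260i
Iter 1: z = 0.4967 + -0.1260i, |z|^2 = 0.2626
Iter 2: z = 0.7275 + -0.2512i, |z|^2 = 0.5923
Iter 3: z = 0.9628 + -0.4914i, |z|^2 = 1.1685
Iter 4: z = 1.1821 + -1.0723i, |z|^2 = 2.5473
Iter 5: z = 0.7444 + -2.6612i, |z|^2 = 7.6359
Escaped at iteration 5

Answer: 5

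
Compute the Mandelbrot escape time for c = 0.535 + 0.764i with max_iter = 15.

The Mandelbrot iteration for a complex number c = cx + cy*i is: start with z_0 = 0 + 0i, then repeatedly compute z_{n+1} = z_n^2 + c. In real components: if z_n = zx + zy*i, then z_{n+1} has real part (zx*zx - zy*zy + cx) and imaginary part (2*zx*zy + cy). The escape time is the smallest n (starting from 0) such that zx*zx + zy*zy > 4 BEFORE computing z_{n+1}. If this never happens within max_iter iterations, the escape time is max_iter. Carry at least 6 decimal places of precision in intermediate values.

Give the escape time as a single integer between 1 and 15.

Answer: 3

Derivation:
z_0 = 0 + 0i, c = 0.5350 + 0.7640i
Iter 1: z = 0.5350 + 0.7640i, |z|^2 = 0.8699
Iter 2: z = 0.2375 + 1.5815i, |z|^2 = 2.5575
Iter 3: z = -1.9097 + 1.5153i, |z|^2 = 5.9429
Escaped at iteration 3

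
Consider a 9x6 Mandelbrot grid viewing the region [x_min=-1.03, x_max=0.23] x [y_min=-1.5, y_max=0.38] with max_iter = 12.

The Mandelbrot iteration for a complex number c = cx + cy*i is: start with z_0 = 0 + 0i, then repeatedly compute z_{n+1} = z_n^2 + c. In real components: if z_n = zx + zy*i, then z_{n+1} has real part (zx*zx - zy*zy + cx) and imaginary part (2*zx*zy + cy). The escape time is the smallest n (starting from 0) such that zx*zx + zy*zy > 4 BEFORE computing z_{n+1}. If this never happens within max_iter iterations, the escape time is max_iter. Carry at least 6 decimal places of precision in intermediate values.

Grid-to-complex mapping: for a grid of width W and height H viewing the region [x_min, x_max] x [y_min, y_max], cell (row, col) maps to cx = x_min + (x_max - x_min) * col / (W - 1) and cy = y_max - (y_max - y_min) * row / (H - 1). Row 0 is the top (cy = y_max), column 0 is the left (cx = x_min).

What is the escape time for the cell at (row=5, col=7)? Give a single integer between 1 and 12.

z_0 = 0 + 0i, c = 0.0725 + -1.5000i
Iter 1: z = 0.0725 + -1.5000i, |z|^2 = 2.2553
Iter 2: z = -2.1722 + -1.7175i, |z|^2 = 7.6684
Escaped at iteration 2

Answer: 2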